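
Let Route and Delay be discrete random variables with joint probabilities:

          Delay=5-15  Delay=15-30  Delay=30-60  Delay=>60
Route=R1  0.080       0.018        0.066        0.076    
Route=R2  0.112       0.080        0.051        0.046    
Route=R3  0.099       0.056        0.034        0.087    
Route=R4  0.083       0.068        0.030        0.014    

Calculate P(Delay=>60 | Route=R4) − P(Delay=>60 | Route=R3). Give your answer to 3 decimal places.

-0.243

P(Route=R4) = 0.083 + 0.068 + 0.030 + 0.014 = 0.195; P(Delay=>60 | Route=R4) = 0.014/0.195 = 0.0718.
P(Route=R3) = 0.099 + 0.056 + 0.034 + 0.087 = 0.276; P(Delay=>60 | Route=R3) = 0.087/0.276 = 0.3152.
Difference = -0.243.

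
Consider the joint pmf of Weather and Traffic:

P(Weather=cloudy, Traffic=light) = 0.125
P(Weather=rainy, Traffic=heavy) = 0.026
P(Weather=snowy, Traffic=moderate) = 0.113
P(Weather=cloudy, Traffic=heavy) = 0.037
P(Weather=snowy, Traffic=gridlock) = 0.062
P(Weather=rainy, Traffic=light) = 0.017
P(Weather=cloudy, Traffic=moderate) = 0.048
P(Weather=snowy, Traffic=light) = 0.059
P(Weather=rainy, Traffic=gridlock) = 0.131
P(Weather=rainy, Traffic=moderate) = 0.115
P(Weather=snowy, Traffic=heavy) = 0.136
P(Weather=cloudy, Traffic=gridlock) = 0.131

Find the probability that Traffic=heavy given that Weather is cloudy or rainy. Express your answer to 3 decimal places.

0.100

P(Weather=cloudy) = 0.125 + 0.048 + 0.037 + 0.131 = 0.341.
P(Weather=rainy) = 0.017 + 0.115 + 0.026 + 0.131 = 0.289.
P(Weather ∈ {cloudy, rainy}) = 0.341 + 0.289 = 0.630; P(Traffic=heavy, Weather ∈ {cloudy, rainy}) = 0.037 + 0.026 = 0.063.
P(Traffic=heavy | Weather ∈ {cloudy, rainy}) = 0.063/0.630 = 0.100.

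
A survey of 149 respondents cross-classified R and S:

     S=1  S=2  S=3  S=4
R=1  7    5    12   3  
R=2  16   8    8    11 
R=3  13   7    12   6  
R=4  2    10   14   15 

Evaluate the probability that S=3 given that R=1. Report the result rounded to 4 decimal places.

Total with R=1: 7 + 5 + 12 + 3 = 27.
P(S=3 | R=1) = 12/27 = 0.4444.

0.4444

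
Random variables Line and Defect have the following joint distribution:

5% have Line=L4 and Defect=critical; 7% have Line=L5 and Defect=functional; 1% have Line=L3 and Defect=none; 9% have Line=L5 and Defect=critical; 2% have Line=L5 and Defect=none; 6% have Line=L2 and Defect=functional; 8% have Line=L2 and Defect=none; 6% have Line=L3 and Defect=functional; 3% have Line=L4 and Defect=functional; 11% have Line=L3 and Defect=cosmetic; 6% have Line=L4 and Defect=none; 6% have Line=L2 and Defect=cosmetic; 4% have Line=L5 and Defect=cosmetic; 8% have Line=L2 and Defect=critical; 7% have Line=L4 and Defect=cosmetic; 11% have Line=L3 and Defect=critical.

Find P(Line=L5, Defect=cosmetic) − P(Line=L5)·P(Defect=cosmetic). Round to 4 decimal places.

P(Line=L5) = 0.02 + 0.04 + 0.07 + 0.09 = 0.22.
P(Defect=cosmetic) = 0.06 + 0.11 + 0.07 + 0.04 = 0.28.
P(Line=L5, Defect=cosmetic) − P(Line=L5)P(Defect=cosmetic) = 0.04 − 0.22×0.28 = -0.0216.

-0.0216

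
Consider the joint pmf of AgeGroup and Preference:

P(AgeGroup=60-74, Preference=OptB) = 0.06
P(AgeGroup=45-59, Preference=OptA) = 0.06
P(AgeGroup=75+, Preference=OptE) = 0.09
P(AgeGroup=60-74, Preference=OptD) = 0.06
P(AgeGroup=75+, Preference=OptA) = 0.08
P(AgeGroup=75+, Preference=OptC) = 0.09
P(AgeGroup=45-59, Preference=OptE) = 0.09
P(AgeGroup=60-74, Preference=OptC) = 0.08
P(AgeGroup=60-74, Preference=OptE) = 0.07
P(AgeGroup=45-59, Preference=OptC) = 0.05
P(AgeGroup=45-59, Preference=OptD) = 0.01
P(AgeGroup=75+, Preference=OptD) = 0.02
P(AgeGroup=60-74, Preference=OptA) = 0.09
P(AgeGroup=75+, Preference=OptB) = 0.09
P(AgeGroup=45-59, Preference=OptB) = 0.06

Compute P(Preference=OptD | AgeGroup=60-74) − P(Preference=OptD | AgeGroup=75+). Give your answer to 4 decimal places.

P(AgeGroup=60-74) = 0.09 + 0.06 + 0.08 + 0.06 + 0.07 = 0.36; P(Preference=OptD | AgeGroup=60-74) = 0.06/0.36 = 0.16667.
P(AgeGroup=75+) = 0.08 + 0.09 + 0.09 + 0.02 + 0.09 = 0.37; P(Preference=OptD | AgeGroup=75+) = 0.02/0.37 = 0.05405.
Difference = 0.1126.

0.1126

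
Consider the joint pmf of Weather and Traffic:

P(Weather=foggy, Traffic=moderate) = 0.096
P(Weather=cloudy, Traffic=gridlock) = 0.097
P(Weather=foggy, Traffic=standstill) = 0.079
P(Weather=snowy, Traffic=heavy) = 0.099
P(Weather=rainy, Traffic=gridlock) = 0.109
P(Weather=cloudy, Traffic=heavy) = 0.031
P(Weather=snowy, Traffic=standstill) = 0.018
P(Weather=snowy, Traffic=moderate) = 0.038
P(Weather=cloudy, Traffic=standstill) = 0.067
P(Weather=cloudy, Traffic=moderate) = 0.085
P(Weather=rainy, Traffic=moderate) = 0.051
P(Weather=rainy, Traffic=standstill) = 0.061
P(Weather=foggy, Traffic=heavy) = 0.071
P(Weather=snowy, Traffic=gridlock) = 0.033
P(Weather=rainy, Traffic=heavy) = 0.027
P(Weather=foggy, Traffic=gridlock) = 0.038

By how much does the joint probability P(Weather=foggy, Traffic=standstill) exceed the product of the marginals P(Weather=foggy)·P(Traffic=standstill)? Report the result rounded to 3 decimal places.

0.015

P(Weather=foggy) = 0.096 + 0.071 + 0.038 + 0.079 = 0.284.
P(Traffic=standstill) = 0.067 + 0.061 + 0.018 + 0.079 = 0.225.
P(Weather=foggy, Traffic=standstill) − P(Weather=foggy)P(Traffic=standstill) = 0.079 − 0.284×0.225 = 0.015.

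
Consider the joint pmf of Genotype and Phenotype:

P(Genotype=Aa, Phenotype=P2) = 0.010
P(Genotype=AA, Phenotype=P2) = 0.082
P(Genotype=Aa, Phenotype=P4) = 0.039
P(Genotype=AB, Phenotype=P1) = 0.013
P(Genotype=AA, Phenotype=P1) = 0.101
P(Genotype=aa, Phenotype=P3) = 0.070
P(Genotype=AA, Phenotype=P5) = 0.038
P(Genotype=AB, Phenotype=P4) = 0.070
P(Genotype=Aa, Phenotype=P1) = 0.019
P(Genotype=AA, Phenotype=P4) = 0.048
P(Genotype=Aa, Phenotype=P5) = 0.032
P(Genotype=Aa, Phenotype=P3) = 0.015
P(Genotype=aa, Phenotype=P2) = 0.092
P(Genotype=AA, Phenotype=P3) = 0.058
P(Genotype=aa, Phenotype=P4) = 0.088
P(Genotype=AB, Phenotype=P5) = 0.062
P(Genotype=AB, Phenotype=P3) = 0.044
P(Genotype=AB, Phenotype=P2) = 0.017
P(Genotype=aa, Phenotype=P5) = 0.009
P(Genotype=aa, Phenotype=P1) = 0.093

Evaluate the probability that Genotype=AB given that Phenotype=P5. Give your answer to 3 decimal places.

P(Phenotype=P5) = 0.038 + 0.032 + 0.009 + 0.062 = 0.141.
P(Genotype=AB | Phenotype=P5) = 0.062/0.141 = 0.440.

0.440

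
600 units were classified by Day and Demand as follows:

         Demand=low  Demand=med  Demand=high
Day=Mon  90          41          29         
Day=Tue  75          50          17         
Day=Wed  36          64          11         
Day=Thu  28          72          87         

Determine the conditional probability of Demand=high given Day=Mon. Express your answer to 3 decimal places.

Total with Day=Mon: 90 + 41 + 29 = 160.
P(Demand=high | Day=Mon) = 29/160 = 0.181.

0.181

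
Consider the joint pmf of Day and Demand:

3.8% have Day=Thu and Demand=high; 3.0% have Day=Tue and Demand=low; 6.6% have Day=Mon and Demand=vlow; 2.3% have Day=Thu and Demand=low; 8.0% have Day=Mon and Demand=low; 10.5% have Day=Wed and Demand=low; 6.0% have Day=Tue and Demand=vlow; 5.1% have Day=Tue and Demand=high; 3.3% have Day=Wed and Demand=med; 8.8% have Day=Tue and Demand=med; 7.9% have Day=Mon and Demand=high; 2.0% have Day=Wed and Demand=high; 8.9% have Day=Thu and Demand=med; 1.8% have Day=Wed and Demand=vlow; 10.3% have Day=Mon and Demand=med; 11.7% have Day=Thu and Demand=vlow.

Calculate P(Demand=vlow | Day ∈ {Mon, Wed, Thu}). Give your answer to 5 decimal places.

P(Day=Mon) = 0.066 + 0.080 + 0.103 + 0.079 = 0.328.
P(Day=Wed) = 0.018 + 0.105 + 0.033 + 0.020 = 0.176.
P(Day=Thu) = 0.117 + 0.023 + 0.089 + 0.038 = 0.267.
P(Day ∈ {Mon, Wed, Thu}) = 0.328 + 0.176 + 0.267 = 0.771; P(Demand=vlow, Day ∈ {Mon, Wed, Thu}) = 0.066 + 0.018 + 0.117 = 0.201.
P(Demand=vlow | Day ∈ {Mon, Wed, Thu}) = 0.201/0.771 = 0.26070.

0.26070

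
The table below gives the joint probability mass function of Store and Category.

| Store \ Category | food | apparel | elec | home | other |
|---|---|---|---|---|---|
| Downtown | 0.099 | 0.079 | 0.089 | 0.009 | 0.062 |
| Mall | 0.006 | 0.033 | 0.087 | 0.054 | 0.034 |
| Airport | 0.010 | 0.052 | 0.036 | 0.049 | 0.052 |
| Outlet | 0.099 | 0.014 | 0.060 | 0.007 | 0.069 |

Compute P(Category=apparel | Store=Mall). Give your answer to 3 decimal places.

P(Store=Mall) = 0.006 + 0.033 + 0.087 + 0.054 + 0.034 = 0.214.
P(Category=apparel | Store=Mall) = 0.033/0.214 = 0.154.

0.154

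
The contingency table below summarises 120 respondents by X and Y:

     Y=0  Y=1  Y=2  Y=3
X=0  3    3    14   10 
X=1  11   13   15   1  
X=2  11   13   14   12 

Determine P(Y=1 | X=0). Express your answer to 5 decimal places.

Total with X=0: 3 + 3 + 14 + 10 = 30.
P(Y=1 | X=0) = 3/30 = 0.10000.

0.10000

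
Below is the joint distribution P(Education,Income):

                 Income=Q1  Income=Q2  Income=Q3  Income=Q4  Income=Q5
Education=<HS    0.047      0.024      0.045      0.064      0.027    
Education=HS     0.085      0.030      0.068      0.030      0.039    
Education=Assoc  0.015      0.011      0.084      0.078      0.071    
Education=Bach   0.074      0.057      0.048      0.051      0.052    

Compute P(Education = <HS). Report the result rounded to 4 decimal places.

0.2070

P(Education=<HS) = 0.047 + 0.024 + 0.045 + 0.064 + 0.027 = 0.207.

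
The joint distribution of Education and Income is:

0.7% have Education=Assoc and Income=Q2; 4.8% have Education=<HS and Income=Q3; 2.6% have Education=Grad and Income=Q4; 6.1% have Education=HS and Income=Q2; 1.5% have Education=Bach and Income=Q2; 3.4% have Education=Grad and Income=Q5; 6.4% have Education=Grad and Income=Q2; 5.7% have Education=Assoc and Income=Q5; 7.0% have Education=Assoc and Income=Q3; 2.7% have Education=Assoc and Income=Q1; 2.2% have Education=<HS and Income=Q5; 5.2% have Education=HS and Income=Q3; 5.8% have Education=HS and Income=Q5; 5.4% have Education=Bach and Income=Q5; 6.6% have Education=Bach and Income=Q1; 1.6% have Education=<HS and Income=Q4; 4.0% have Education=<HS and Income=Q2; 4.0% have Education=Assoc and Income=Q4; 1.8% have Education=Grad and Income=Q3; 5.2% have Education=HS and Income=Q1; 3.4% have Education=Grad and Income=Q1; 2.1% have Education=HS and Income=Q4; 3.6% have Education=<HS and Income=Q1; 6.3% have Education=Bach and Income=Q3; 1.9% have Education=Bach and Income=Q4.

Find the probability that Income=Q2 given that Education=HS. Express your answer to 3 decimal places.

0.250

P(Education=HS) = 0.052 + 0.061 + 0.052 + 0.021 + 0.058 = 0.244.
P(Income=Q2 | Education=HS) = 0.061/0.244 = 0.250.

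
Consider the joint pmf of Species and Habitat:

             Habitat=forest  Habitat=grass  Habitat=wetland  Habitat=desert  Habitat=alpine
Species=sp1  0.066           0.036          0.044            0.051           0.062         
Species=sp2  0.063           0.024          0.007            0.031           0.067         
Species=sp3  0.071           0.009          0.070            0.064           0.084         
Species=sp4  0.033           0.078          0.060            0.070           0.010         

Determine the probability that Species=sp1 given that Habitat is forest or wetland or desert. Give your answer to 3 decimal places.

P(Habitat=forest) = 0.066 + 0.063 + 0.071 + 0.033 = 0.233.
P(Habitat=wetland) = 0.044 + 0.007 + 0.070 + 0.060 = 0.181.
P(Habitat=desert) = 0.051 + 0.031 + 0.064 + 0.070 = 0.216.
P(Habitat ∈ {forest, wetland, desert}) = 0.233 + 0.181 + 0.216 = 0.630; P(Species=sp1, Habitat ∈ {forest, wetland, desert}) = 0.066 + 0.044 + 0.051 = 0.161.
P(Species=sp1 | Habitat ∈ {forest, wetland, desert}) = 0.161/0.630 = 0.256.

0.256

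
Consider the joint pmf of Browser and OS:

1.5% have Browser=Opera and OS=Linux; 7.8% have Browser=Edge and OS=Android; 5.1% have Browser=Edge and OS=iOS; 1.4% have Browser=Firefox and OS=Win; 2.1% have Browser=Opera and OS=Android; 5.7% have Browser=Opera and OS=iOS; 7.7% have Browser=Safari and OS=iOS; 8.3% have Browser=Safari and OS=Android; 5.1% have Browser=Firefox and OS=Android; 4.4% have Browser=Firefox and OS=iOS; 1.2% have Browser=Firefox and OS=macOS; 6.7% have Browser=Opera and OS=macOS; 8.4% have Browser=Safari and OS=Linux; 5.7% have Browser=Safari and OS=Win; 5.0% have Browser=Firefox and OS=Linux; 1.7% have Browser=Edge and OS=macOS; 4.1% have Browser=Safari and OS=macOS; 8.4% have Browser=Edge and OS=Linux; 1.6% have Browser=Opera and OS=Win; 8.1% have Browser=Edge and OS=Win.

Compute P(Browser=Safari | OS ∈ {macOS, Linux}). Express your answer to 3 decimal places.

P(OS=macOS) = 0.012 + 0.041 + 0.017 + 0.067 = 0.137.
P(OS=Linux) = 0.050 + 0.084 + 0.084 + 0.015 = 0.233.
P(OS ∈ {macOS, Linux}) = 0.137 + 0.233 = 0.370; P(Browser=Safari, OS ∈ {macOS, Linux}) = 0.041 + 0.084 = 0.125.
P(Browser=Safari | OS ∈ {macOS, Linux}) = 0.125/0.370 = 0.338.

0.338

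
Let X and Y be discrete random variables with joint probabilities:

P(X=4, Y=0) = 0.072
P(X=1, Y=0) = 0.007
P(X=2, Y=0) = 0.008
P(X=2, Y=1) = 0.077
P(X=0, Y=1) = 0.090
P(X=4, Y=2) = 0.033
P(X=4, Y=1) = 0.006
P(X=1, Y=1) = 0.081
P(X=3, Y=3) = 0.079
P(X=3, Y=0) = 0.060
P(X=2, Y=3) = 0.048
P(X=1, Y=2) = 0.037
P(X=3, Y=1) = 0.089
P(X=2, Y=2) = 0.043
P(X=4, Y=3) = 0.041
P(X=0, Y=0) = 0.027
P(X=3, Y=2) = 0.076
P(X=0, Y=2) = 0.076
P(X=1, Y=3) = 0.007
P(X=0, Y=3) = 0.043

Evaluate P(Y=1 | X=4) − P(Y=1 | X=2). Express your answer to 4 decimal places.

-0.3980

P(X=4) = 0.072 + 0.006 + 0.033 + 0.041 = 0.152; P(Y=1 | X=4) = 0.006/0.152 = 0.03947.
P(X=2) = 0.008 + 0.077 + 0.043 + 0.048 = 0.176; P(Y=1 | X=2) = 0.077/0.176 = 0.43750.
Difference = -0.3980.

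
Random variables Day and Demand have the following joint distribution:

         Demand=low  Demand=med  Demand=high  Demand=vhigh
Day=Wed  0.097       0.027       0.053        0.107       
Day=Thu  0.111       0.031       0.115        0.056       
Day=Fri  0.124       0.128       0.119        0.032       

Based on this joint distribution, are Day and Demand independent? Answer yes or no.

no

P(Day=Fri) = 0.403 and P(Demand=med) = 0.186, so their product is 0.07496, but P(Day=Fri, Demand=med) = 0.128. Since these differ, Day and Demand are not independent.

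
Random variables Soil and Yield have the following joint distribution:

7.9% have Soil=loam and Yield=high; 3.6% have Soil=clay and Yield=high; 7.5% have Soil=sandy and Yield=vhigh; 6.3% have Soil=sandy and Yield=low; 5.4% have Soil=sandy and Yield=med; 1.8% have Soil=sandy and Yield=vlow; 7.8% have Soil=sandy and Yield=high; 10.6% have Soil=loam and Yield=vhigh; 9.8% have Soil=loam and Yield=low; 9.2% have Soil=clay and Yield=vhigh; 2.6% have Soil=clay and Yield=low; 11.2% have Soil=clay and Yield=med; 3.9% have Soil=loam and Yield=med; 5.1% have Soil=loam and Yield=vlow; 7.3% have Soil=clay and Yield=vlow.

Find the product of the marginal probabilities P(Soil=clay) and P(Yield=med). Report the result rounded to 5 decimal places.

0.06950

P(Soil=clay) = 0.073 + 0.026 + 0.112 + 0.036 + 0.092 = 0.339.
P(Yield=med) = 0.054 + 0.039 + 0.112 = 0.205.
Product: 0.339 × 0.205 = 0.06950.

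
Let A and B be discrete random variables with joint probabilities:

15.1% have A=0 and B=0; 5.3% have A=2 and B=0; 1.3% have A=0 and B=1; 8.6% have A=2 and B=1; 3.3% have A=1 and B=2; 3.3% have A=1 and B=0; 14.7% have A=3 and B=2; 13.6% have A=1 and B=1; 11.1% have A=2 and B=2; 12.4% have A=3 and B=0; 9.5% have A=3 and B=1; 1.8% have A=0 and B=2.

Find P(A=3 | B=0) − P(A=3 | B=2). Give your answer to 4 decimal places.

P(B=0) = 0.151 + 0.033 + 0.053 + 0.124 = 0.361; P(A=3 | B=0) = 0.124/0.361 = 0.34349.
P(B=2) = 0.018 + 0.033 + 0.111 + 0.147 = 0.309; P(A=3 | B=2) = 0.147/0.309 = 0.47573.
Difference = -0.1322.

-0.1322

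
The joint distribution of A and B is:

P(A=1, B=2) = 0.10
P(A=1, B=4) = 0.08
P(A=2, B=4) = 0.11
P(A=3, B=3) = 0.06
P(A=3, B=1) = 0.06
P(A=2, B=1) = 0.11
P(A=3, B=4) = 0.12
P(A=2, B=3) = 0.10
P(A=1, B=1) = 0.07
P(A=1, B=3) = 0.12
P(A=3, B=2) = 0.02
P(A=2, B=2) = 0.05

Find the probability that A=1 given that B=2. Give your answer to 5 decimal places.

P(B=2) = 0.10 + 0.05 + 0.02 = 0.17.
P(A=1 | B=2) = 0.10/0.17 = 0.58824.

0.58824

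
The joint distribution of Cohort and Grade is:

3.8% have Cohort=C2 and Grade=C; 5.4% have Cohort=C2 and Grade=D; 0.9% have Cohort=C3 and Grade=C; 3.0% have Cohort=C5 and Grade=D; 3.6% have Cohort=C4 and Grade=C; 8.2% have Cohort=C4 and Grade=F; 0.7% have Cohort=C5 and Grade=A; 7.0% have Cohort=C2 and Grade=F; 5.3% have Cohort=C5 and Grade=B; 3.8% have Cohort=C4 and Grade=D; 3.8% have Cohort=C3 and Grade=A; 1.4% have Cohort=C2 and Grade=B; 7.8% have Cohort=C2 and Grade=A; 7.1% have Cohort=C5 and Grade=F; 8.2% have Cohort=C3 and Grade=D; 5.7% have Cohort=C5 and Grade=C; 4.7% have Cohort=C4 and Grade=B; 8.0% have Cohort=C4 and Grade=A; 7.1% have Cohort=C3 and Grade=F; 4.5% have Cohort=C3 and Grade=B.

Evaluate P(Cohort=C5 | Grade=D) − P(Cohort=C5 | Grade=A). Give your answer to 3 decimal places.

0.113

P(Grade=D) = 0.054 + 0.082 + 0.038 + 0.030 = 0.204; P(Cohort=C5 | Grade=D) = 0.030/0.204 = 0.1471.
P(Grade=A) = 0.078 + 0.038 + 0.080 + 0.007 = 0.203; P(Cohort=C5 | Grade=A) = 0.007/0.203 = 0.0345.
Difference = 0.113.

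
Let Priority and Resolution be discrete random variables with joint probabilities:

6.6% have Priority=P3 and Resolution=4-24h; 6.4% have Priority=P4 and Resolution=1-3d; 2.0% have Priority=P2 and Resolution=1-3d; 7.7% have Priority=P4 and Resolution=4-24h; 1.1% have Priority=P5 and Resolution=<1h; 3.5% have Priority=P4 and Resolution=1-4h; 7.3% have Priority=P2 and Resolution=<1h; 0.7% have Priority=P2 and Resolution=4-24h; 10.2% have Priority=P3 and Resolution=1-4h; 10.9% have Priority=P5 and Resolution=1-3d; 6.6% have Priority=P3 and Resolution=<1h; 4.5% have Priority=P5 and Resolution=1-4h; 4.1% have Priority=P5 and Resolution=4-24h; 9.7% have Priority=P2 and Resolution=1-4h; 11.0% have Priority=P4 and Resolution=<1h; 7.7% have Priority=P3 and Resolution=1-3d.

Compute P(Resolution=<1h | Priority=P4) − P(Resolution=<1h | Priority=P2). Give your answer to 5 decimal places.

0.01406

P(Priority=P4) = 0.110 + 0.035 + 0.077 + 0.064 = 0.286; P(Resolution=<1h | Priority=P4) = 0.110/0.286 = 0.384615.
P(Priority=P2) = 0.073 + 0.097 + 0.007 + 0.020 = 0.197; P(Resolution=<1h | Priority=P2) = 0.073/0.197 = 0.370558.
Difference = 0.01406.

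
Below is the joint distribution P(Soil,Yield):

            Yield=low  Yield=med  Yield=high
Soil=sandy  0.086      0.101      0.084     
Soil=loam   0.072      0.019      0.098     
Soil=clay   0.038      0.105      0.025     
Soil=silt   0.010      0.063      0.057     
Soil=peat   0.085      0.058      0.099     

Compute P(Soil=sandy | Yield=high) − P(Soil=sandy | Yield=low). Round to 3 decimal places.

-0.064

P(Yield=high) = 0.084 + 0.098 + 0.025 + 0.057 + 0.099 = 0.363; P(Soil=sandy | Yield=high) = 0.084/0.363 = 0.2314.
P(Yield=low) = 0.086 + 0.072 + 0.038 + 0.010 + 0.085 = 0.291; P(Soil=sandy | Yield=low) = 0.086/0.291 = 0.2955.
Difference = -0.064.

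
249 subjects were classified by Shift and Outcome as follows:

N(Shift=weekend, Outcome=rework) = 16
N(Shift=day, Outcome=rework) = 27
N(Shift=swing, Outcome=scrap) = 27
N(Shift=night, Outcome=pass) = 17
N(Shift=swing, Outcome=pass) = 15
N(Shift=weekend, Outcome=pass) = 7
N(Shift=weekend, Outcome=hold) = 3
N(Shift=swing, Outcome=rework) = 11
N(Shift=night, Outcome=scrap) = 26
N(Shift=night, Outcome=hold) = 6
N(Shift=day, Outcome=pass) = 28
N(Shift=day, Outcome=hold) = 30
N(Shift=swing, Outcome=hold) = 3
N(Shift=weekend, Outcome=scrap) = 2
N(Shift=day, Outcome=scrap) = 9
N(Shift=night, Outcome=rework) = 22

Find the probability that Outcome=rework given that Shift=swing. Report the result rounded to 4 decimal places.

Total with Shift=swing: 15 + 11 + 27 + 3 = 56.
P(Outcome=rework | Shift=swing) = 11/56 = 0.1964.

0.1964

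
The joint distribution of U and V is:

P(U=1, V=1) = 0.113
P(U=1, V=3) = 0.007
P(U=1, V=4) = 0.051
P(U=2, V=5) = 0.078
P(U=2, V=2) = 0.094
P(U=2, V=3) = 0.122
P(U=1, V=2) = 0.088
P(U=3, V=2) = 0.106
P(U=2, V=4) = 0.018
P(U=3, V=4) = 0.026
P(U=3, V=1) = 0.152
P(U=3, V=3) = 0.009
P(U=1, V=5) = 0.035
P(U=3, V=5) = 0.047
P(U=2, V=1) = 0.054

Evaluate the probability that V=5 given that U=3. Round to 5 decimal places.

0.13824

P(U=3) = 0.152 + 0.106 + 0.009 + 0.026 + 0.047 = 0.340.
P(V=5 | U=3) = 0.047/0.340 = 0.13824.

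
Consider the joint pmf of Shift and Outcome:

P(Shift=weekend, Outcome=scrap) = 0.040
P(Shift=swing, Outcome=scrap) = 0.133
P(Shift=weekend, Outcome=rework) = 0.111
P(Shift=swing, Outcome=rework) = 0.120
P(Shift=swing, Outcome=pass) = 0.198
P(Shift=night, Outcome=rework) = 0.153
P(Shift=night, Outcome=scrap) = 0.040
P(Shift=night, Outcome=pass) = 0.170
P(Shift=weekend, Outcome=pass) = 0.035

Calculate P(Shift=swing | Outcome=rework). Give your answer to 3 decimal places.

0.313

P(Outcome=rework) = 0.120 + 0.153 + 0.111 = 0.384.
P(Shift=swing | Outcome=rework) = 0.120/0.384 = 0.313.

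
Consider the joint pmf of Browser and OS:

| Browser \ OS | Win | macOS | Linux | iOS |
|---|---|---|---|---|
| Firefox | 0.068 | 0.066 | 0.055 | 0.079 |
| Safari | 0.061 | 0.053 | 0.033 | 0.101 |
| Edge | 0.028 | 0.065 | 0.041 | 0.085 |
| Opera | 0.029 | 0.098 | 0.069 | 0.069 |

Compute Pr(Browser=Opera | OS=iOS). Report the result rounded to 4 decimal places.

0.2066

P(OS=iOS) = 0.079 + 0.101 + 0.085 + 0.069 = 0.334.
P(Browser=Opera | OS=iOS) = 0.069/0.334 = 0.2066.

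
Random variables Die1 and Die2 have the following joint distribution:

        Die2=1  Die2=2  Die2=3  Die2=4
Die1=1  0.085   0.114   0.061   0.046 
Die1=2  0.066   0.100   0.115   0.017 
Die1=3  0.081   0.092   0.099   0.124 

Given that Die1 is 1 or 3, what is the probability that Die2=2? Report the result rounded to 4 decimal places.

P(Die1=1) = 0.085 + 0.114 + 0.061 + 0.046 = 0.306.
P(Die1=3) = 0.081 + 0.092 + 0.099 + 0.124 = 0.396.
P(Die1 ∈ {1, 3}) = 0.306 + 0.396 = 0.702; P(Die2=2, Die1 ∈ {1, 3}) = 0.114 + 0.092 = 0.206.
P(Die2=2 | Die1 ∈ {1, 3}) = 0.206/0.702 = 0.2934.

0.2934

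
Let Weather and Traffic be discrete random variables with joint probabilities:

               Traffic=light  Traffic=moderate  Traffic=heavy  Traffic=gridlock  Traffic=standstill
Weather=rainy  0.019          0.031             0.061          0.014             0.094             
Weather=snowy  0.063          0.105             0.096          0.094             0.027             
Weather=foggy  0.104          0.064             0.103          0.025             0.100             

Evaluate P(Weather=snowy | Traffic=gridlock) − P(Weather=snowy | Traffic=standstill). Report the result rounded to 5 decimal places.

P(Traffic=gridlock) = 0.014 + 0.094 + 0.025 = 0.133; P(Weather=snowy | Traffic=gridlock) = 0.094/0.133 = 0.706767.
P(Traffic=standstill) = 0.094 + 0.027 + 0.100 = 0.221; P(Weather=snowy | Traffic=standstill) = 0.027/0.221 = 0.122172.
Difference = 0.58459.

0.58459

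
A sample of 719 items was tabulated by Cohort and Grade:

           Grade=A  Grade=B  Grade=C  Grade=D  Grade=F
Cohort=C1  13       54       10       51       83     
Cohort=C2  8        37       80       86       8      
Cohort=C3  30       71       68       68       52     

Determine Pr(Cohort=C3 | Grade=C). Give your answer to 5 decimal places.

0.43038

Total with Grade=C: 10 + 80 + 68 = 158.
P(Cohort=C3 | Grade=C) = 68/158 = 0.43038.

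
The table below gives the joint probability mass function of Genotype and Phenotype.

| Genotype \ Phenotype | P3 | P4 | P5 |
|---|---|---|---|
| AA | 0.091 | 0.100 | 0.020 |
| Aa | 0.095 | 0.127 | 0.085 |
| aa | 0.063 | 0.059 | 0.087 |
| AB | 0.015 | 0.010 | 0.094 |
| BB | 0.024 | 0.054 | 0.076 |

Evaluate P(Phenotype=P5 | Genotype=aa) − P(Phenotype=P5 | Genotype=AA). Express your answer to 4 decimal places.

P(Genotype=aa) = 0.063 + 0.059 + 0.087 = 0.209; P(Phenotype=P5 | Genotype=aa) = 0.087/0.209 = 0.41627.
P(Genotype=AA) = 0.091 + 0.100 + 0.020 = 0.211; P(Phenotype=P5 | Genotype=AA) = 0.020/0.211 = 0.09479.
Difference = 0.3215.

0.3215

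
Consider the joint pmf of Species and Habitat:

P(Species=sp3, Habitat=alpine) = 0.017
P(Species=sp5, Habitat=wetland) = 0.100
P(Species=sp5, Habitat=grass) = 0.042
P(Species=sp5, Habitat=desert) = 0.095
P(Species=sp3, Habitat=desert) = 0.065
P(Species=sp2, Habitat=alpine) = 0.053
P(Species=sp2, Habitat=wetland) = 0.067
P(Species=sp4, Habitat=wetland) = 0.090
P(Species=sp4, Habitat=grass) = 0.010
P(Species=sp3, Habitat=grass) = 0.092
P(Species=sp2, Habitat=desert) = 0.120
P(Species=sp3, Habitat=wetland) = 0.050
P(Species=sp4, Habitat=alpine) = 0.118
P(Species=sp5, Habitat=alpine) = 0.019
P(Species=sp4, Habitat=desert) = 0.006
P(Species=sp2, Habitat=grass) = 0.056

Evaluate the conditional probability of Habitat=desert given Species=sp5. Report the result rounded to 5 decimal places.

P(Species=sp5) = 0.042 + 0.100 + 0.095 + 0.019 = 0.256.
P(Habitat=desert | Species=sp5) = 0.095/0.256 = 0.37109.

0.37109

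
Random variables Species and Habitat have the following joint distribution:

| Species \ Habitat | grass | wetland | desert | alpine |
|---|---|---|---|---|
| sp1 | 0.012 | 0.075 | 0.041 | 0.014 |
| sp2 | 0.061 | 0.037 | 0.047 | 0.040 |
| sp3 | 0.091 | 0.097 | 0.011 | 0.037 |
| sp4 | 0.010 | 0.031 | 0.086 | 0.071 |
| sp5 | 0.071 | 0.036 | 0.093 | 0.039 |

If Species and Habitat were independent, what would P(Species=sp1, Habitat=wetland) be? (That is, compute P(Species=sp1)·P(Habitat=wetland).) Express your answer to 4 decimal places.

0.0392

P(Species=sp1) = 0.012 + 0.075 + 0.041 + 0.014 = 0.142.
P(Habitat=wetland) = 0.075 + 0.037 + 0.097 + 0.031 + 0.036 = 0.276.
Product: 0.142 × 0.276 = 0.0392.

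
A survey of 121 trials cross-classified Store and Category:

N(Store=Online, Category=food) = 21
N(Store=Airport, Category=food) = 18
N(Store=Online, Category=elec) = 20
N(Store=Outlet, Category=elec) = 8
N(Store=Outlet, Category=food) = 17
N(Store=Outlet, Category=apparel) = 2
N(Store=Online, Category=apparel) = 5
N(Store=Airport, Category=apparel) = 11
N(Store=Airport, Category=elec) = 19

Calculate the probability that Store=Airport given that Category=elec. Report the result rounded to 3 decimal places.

Total with Category=elec: 19 + 8 + 20 = 47.
P(Store=Airport | Category=elec) = 19/47 = 0.404.

0.404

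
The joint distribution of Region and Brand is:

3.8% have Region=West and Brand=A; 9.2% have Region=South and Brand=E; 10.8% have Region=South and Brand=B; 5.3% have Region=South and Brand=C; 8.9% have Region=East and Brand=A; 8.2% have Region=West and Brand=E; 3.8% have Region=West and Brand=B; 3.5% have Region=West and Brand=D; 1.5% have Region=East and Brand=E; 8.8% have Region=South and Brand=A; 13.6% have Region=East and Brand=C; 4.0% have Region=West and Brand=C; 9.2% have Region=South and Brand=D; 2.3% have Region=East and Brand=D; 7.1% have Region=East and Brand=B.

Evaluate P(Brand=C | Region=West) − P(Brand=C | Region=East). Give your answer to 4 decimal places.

P(Region=West) = 0.038 + 0.038 + 0.040 + 0.035 + 0.082 = 0.233; P(Brand=C | Region=West) = 0.040/0.233 = 0.17167.
P(Region=East) = 0.089 + 0.071 + 0.136 + 0.023 + 0.015 = 0.334; P(Brand=C | Region=East) = 0.136/0.334 = 0.40719.
Difference = -0.2355.

-0.2355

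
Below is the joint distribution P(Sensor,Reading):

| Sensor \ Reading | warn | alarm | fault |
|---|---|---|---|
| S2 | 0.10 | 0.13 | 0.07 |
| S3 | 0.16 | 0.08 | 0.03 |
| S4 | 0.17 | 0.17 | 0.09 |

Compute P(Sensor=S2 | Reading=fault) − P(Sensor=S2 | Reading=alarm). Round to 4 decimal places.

P(Reading=fault) = 0.07 + 0.03 + 0.09 = 0.19; P(Sensor=S2 | Reading=fault) = 0.07/0.19 = 0.36842.
P(Reading=alarm) = 0.13 + 0.08 + 0.17 = 0.38; P(Sensor=S2 | Reading=alarm) = 0.13/0.38 = 0.34211.
Difference = 0.0263.

0.0263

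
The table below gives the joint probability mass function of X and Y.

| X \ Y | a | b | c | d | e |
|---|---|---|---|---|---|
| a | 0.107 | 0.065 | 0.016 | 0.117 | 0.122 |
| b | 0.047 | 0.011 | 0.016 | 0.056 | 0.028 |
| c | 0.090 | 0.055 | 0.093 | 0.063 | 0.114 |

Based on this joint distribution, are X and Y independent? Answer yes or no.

no

P(X=c) = 0.415 and P(Y=c) = 0.125, so their product is 0.05188, but P(X=c, Y=c) = 0.093. Since these differ, X and Y are not independent.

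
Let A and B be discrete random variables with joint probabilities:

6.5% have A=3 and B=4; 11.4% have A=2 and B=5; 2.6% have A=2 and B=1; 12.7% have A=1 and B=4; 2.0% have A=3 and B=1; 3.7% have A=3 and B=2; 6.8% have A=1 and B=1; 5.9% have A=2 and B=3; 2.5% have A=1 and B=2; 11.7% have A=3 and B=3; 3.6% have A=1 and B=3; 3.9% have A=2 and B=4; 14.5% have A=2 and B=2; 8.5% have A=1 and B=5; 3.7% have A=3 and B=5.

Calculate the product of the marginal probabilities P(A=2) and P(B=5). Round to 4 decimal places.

P(A=2) = 0.026 + 0.145 + 0.059 + 0.039 + 0.114 = 0.383.
P(B=5) = 0.085 + 0.114 + 0.037 = 0.236.
Product: 0.383 × 0.236 = 0.0904.

0.0904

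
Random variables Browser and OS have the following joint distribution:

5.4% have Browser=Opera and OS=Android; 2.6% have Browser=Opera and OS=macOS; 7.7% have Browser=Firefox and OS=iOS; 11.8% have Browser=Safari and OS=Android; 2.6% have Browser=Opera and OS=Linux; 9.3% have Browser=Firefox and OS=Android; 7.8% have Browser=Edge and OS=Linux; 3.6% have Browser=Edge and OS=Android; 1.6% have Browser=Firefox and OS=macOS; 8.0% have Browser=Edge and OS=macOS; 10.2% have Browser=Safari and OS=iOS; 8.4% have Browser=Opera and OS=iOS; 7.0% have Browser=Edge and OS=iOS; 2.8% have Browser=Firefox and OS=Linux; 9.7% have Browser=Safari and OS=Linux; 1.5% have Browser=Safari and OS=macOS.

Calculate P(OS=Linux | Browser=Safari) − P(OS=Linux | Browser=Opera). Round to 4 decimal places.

P(Browser=Safari) = 0.015 + 0.097 + 0.102 + 0.118 = 0.332; P(OS=Linux | Browser=Safari) = 0.097/0.332 = 0.29217.
P(Browser=Opera) = 0.026 + 0.026 + 0.084 + 0.054 = 0.190; P(OS=Linux | Browser=Opera) = 0.026/0.190 = 0.13684.
Difference = 0.1553.

0.1553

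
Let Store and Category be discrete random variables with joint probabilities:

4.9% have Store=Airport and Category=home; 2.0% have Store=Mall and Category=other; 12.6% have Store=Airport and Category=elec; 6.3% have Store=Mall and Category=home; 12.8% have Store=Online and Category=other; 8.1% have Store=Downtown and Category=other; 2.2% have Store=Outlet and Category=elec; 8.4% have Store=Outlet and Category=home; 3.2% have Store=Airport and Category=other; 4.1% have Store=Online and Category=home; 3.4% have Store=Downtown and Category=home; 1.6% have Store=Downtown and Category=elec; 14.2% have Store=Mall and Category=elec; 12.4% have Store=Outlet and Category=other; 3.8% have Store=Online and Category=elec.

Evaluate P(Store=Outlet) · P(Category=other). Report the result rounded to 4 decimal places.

P(Store=Outlet) = 0.022 + 0.084 + 0.124 = 0.230.
P(Category=other) = 0.081 + 0.020 + 0.032 + 0.124 + 0.128 = 0.385.
Product: 0.230 × 0.385 = 0.0886.

0.0886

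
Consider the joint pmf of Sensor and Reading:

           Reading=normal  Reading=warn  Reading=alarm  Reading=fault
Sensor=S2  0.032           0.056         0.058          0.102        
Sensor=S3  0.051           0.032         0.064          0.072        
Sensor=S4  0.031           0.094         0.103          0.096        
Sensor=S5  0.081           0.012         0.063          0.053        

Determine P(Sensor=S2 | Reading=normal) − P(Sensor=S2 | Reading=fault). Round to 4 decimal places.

P(Reading=normal) = 0.032 + 0.051 + 0.031 + 0.081 = 0.195; P(Sensor=S2 | Reading=normal) = 0.032/0.195 = 0.16410.
P(Reading=fault) = 0.102 + 0.072 + 0.096 + 0.053 = 0.323; P(Sensor=S2 | Reading=fault) = 0.102/0.323 = 0.31579.
Difference = -0.1517.

-0.1517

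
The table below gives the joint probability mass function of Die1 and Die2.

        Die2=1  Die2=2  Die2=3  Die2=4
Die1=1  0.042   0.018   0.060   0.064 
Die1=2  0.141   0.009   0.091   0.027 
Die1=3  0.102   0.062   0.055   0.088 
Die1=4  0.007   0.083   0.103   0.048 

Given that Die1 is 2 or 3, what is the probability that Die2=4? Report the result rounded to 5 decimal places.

P(Die1=2) = 0.141 + 0.009 + 0.091 + 0.027 = 0.268.
P(Die1=3) = 0.102 + 0.062 + 0.055 + 0.088 = 0.307.
P(Die1 ∈ {2, 3}) = 0.268 + 0.307 = 0.575; P(Die2=4, Die1 ∈ {2, 3}) = 0.027 + 0.088 = 0.115.
P(Die2=4 | Die1 ∈ {2, 3}) = 0.115/0.575 = 0.20000.

0.20000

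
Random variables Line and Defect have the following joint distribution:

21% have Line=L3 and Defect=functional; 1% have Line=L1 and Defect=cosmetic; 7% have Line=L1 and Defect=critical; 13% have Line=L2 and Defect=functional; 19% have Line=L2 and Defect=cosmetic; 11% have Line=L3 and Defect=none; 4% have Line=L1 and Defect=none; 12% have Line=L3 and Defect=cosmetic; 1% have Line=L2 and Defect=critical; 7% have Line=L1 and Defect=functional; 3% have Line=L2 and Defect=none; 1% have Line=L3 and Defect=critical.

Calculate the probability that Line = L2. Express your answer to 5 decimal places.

0.36000

P(Line=L2) = 0.03 + 0.19 + 0.13 + 0.01 = 0.36.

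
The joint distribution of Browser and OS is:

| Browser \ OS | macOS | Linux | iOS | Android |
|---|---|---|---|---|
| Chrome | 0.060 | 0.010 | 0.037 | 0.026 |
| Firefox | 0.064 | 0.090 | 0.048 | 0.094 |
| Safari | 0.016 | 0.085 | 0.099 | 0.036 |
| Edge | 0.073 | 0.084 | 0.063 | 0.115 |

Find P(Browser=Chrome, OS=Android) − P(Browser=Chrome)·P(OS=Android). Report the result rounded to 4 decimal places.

-0.0100

P(Browser=Chrome) = 0.060 + 0.010 + 0.037 + 0.026 = 0.133.
P(OS=Android) = 0.026 + 0.094 + 0.036 + 0.115 = 0.271.
P(Browser=Chrome, OS=Android) − P(Browser=Chrome)P(OS=Android) = 0.026 − 0.133×0.271 = -0.0100.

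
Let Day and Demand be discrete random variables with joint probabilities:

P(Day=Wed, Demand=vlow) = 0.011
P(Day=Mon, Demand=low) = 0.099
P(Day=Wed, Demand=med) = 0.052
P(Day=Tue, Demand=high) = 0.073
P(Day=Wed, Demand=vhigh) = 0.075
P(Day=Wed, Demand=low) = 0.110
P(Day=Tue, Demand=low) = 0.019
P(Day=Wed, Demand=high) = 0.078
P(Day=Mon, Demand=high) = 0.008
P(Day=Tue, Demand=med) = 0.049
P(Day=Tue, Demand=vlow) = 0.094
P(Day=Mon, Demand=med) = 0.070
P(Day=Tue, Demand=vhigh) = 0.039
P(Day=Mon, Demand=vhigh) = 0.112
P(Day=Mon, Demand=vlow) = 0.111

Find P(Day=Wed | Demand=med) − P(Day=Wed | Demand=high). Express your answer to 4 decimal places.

-0.1865

P(Demand=med) = 0.070 + 0.049 + 0.052 = 0.171; P(Day=Wed | Demand=med) = 0.052/0.171 = 0.30409.
P(Demand=high) = 0.008 + 0.073 + 0.078 = 0.159; P(Day=Wed | Demand=high) = 0.078/0.159 = 0.49057.
Difference = -0.1865.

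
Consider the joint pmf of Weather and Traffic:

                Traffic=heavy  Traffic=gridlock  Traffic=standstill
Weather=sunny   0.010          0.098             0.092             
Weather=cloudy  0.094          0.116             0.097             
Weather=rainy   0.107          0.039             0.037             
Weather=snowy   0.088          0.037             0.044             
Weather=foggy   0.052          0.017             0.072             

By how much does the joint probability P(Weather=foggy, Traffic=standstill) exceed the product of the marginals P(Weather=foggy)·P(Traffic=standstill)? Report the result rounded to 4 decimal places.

P(Weather=foggy) = 0.052 + 0.017 + 0.072 = 0.141.
P(Traffic=standstill) = 0.092 + 0.097 + 0.037 + 0.044 + 0.072 = 0.342.
P(Weather=foggy, Traffic=standstill) − P(Weather=foggy)P(Traffic=standstill) = 0.072 − 0.141×0.342 = 0.0238.

0.0238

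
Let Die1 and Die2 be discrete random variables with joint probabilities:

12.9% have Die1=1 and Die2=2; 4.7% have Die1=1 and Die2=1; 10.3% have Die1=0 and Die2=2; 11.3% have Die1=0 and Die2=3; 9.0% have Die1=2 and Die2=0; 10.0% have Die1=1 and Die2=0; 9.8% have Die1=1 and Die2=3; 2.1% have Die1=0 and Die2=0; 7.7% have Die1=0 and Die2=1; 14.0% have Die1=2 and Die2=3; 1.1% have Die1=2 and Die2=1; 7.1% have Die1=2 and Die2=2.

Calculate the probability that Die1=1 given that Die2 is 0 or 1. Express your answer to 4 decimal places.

0.4249

P(Die2=0) = 0.021 + 0.100 + 0.090 = 0.211.
P(Die2=1) = 0.077 + 0.047 + 0.011 = 0.135.
P(Die2 ∈ {0, 1}) = 0.211 + 0.135 = 0.346; P(Die1=1, Die2 ∈ {0, 1}) = 0.100 + 0.047 = 0.147.
P(Die1=1 | Die2 ∈ {0, 1}) = 0.147/0.346 = 0.4249.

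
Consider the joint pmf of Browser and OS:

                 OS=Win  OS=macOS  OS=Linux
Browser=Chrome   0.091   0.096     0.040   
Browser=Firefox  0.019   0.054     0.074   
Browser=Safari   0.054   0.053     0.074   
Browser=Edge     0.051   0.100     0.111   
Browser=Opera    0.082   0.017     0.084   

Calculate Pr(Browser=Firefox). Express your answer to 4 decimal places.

0.1470

P(Browser=Firefox) = 0.019 + 0.054 + 0.074 = 0.147.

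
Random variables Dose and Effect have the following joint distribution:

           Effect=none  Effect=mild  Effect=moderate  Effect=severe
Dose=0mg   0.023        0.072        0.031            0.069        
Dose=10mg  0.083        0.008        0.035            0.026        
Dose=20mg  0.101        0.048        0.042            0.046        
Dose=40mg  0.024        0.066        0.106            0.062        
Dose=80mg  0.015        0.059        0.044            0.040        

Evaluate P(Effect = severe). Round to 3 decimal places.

P(Effect=severe) = 0.069 + 0.026 + 0.046 + 0.062 + 0.040 = 0.243.

0.243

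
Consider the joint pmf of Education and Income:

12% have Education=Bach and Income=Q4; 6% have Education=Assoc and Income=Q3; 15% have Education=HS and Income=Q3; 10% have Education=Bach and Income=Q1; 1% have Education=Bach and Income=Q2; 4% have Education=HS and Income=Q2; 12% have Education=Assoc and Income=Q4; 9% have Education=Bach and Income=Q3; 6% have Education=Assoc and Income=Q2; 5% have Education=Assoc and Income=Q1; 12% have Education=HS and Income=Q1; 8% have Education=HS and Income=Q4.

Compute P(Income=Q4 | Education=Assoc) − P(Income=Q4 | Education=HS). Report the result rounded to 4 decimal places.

P(Education=Assoc) = 0.05 + 0.06 + 0.06 + 0.12 = 0.29; P(Income=Q4 | Education=Assoc) = 0.12/0.29 = 0.41379.
P(Education=HS) = 0.12 + 0.04 + 0.15 + 0.08 = 0.39; P(Income=Q4 | Education=HS) = 0.08/0.39 = 0.20513.
Difference = 0.2087.

0.2087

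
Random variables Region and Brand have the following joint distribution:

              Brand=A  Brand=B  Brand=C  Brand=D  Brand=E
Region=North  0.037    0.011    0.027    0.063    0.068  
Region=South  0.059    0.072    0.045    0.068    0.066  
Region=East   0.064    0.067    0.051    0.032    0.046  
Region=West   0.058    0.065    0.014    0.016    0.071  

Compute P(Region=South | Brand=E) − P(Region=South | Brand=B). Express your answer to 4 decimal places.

-0.0719

P(Brand=E) = 0.068 + 0.066 + 0.046 + 0.071 = 0.251; P(Region=South | Brand=E) = 0.066/0.251 = 0.26295.
P(Brand=B) = 0.011 + 0.072 + 0.067 + 0.065 = 0.215; P(Region=South | Brand=B) = 0.072/0.215 = 0.33488.
Difference = -0.0719.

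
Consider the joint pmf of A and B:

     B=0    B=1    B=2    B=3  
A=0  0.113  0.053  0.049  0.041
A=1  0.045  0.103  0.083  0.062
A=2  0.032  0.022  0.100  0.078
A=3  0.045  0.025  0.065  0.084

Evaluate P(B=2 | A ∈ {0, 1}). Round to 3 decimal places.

P(A=0) = 0.113 + 0.053 + 0.049 + 0.041 = 0.256.
P(A=1) = 0.045 + 0.103 + 0.083 + 0.062 = 0.293.
P(A ∈ {0, 1}) = 0.256 + 0.293 = 0.549; P(B=2, A ∈ {0, 1}) = 0.049 + 0.083 = 0.132.
P(B=2 | A ∈ {0, 1}) = 0.132/0.549 = 0.240.

0.240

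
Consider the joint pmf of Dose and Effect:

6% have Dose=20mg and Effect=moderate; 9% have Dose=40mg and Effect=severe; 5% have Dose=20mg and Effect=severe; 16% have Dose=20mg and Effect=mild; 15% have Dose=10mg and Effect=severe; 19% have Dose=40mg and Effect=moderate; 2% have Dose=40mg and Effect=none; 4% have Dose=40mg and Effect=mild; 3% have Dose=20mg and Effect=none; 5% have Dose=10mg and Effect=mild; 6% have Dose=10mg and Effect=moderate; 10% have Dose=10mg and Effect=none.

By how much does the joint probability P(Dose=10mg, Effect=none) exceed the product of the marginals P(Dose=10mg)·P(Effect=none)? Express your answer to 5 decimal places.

0.04600

P(Dose=10mg) = 0.10 + 0.05 + 0.06 + 0.15 = 0.36.
P(Effect=none) = 0.10 + 0.03 + 0.02 = 0.15.
P(Dose=10mg, Effect=none) − P(Dose=10mg)P(Effect=none) = 0.10 − 0.36×0.15 = 0.04600.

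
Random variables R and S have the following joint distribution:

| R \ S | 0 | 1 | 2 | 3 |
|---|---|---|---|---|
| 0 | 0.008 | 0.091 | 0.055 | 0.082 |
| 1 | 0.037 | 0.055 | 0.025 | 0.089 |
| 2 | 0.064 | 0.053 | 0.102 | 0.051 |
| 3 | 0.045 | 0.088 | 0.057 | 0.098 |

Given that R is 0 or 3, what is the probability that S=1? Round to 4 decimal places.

P(R=0) = 0.008 + 0.091 + 0.055 + 0.082 = 0.236.
P(R=3) = 0.045 + 0.088 + 0.057 + 0.098 = 0.288.
P(R ∈ {0, 3}) = 0.236 + 0.288 = 0.524; P(S=1, R ∈ {0, 3}) = 0.091 + 0.088 = 0.179.
P(S=1 | R ∈ {0, 3}) = 0.179/0.524 = 0.3416.

0.3416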